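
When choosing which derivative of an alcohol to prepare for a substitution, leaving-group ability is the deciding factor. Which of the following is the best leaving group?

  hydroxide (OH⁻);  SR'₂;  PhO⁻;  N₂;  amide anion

N₂

The more stable X⁻ (or X) is on its own — i.e. the weaker a base it is — the better a leaving group it makes.
N₂: no meaningful conjugate acid; N₂ departs as an exceptionally stable neutral molecule
SR'₂: pKₐ(R'₂SH⁺) ≈ -7
PhO⁻: pKₐ(C₆H₅OH (phenol)) ≈ 10
hydroxide (OH⁻): pKₐ(H₂O) ≈ 15.7
amide anion: pKₐ(NH₃) ≈ 38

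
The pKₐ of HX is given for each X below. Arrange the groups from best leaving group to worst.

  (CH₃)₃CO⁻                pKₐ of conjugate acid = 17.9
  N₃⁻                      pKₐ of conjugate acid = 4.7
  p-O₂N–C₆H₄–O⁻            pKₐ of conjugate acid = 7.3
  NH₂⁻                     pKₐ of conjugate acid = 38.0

Lower conjugate-acid pKₐ ⇒ weaker base ⇒ better leaving group.
Sorting by the given values: N₃⁻ (4.7), p-O₂N–C₆H₄–O⁻ (7.3), (CH₃)₃CO⁻ (17.9), NH₂⁻ (38.0).

N₃⁻ > p-O₂N–C₆H₄–O⁻ > (CH₃)₃CO⁻ > NH₂⁻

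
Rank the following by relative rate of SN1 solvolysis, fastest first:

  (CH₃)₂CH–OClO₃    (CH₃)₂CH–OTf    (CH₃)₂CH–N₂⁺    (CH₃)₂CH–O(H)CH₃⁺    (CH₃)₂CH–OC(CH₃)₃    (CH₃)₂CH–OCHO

(CH₃)₂CH–N₂⁺ > (CH₃)₂CH–OTf > (CH₃)₂CH–OClO₃ > (CH₃)₂CH–O(H)CH₃⁺ > (CH₃)₂CH–OCHO > (CH₃)₂CH–OC(CH₃)₃

With the same alkyl group throughout, only the leaving group differentiates the rates.
Leaving-group ability tracks the stability of the departed species; conjugate-acid pKₐ is the usual yardstick (lower pKₐ → better LG).
(CH₃)₂CH–N₂⁺ loses N₂: no meaningful conjugate acid; N₂ departs as an exceptionally stable neutral molecule
(CH₃)₂CH–OTf loses OTf⁻: pKₐ(CF₃SO₃H (triflic acid)) ≈ -14
(CH₃)₂CH–OClO₃ loses ClO₄⁻: pKₐ(HClO₄) ≈ -10
(CH₃)₂CH–O(H)CH₃⁺ loses R'OH: pKₐ(R'OH₂⁺) ≈ -2.4
(CH₃)₂CH–OCHO loses HCOO⁻: pKₐ(HCOOH) ≈ 3.8
(CH₃)₂CH–OC(CH₃)₃ loses (CH₃)₃CO⁻: pKₐ(t-BuOH) ≈ 18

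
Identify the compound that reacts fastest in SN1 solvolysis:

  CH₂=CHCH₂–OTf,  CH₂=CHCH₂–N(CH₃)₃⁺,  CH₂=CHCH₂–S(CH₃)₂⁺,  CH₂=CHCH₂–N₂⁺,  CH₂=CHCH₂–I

CH₂=CHCH₂–N₂⁺

With the same alkyl group throughout, only the leaving group differentiates the rates.
Leaving-group ability tracks the stability of the departed species; conjugate-acid pKₐ is the usual yardstick (lower pKₐ → better LG).
CH₂=CHCH₂–N₂⁺ loses N₂: no meaningful conjugate acid; N₂ departs as an exceptionally stable neutral molecule
CH₂=CHCH₂–OTf loses OTf⁻: pKₐ(CF₃SO₃H (triflic acid)) ≈ -14
CH₂=CHCH₂–I loses I⁻: pKₐ(HI) ≈ -10
CH₂=CHCH₂–S(CH₃)₂⁺ loses SR'₂: pKₐ(R'₂SH⁺) ≈ -7
CH₂=CHCH₂–N(CH₃)₃⁺ loses NR'₃: pKₐ(R'₃NH⁺) ≈ 10.7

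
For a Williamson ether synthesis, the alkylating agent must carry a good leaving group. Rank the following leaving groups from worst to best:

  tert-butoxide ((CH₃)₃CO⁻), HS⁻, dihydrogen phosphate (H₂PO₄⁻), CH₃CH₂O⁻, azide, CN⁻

tert-butoxide ((CH₃)₃CO⁻) < CH₃CH₂O⁻ < CN⁻ < HS⁻ < azide < dihydrogen phosphate (H₂PO₄⁻)

A good leaving group is a weak base: the lower the pKₐ of its conjugate acid, the more readily it departs.
dihydrogen phosphate (H₂PO₄⁻): pKₐ(H₃PO₄) ≈ 2.1
azide: pKₐ(HN₃) ≈ 4.7 — linear, resonance-stabilised
HS⁻: pKₐ(H₂S) ≈ 7
CN⁻: pKₐ(HCN) ≈ 9.2 — sp carbon stabilises the charge somewhat, but still a poor LG
CH₃CH₂O⁻: pKₐ(CH₃CH₂OH) ≈ 16 — strong base; alkoxides do not leave unassisted
tert-butoxide ((CH₃)₃CO⁻): pKₐ(t-BuOH) ≈ 18 — bulky, strongly basic alkoxide
The question asks for worst first, so the sequence is read in increasing leaving-group ability.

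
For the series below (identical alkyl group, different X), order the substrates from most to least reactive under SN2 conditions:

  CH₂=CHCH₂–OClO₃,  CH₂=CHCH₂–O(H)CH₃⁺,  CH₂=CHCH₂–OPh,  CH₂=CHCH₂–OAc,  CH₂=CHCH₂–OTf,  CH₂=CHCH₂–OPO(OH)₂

CH₂=CHCH₂–OTf > CH₂=CHCH₂–OClO₃ > CH₂=CHCH₂–O(H)CH₃⁺ > CH₂=CHCH₂–OPO(OH)₂ > CH₂=CHCH₂–OAc > CH₂=CHCH₂–OPh

Same R in every case — rank the leaving groups.
Leaving-group ability tracks the stability of the departed species; conjugate-acid pKₐ is the usual yardstick (lower pKₐ → better LG).
CH₂=CHCH₂–OTf loses OTf⁻: pKₐ(CF₃SO₃H (triflic acid)) ≈ -14
CH₂=CHCH₂–OClO₃ loses ClO₄⁻: pKₐ(HClO₄) ≈ -10
CH₂=CHCH₂–O(H)CH₃⁺ loses R'OH: pKₐ(R'OH₂⁺) ≈ -2.4
CH₂=CHCH₂–OPO(OH)₂ loses H₂PO₄⁻: pKₐ(H₃PO₄) ≈ 2.1
CH₂=CHCH₂–OAc loses AcO⁻: pKₐ(CH₃COOH) ≈ 4.8
CH₂=CHCH₂–OPh loses PhO⁻: pKₐ(C₆H₅OH (phenol)) ≈ 10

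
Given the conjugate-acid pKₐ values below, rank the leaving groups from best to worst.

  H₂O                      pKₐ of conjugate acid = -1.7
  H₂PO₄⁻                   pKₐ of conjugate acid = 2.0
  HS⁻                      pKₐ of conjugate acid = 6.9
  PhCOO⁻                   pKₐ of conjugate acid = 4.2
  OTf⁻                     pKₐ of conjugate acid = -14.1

Lower conjugate-acid pKₐ ⇒ weaker base ⇒ better leaving group.
Sorting by the given values: OTf⁻ (-14.1), H₂O (-1.7), H₂PO₄⁻ (2.0), PhCOO⁻ (4.2), HS⁻ (6.9).

OTf⁻ > H₂O > H₂PO₄⁻ > PhCOO⁻ > HS⁻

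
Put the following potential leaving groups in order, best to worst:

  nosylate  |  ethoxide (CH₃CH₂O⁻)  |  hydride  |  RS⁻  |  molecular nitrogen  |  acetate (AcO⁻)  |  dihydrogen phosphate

Leaving-group ability tracks the stability of the departed species; conjugate-acid pKₐ is the usual yardstick (lower pKₐ → better LG).
molecular nitrogen: no meaningful conjugate acid; N₂ departs as an exceptionally stable neutral molecule
nosylate: pKₐ(p-O₂NC₆H₄SO₃H) ≈ -3.5
dihydrogen phosphate: pKₐ(H₃PO₄) ≈ 2.1
acetate (AcO⁻): pKₐ(CH₃COOH) ≈ 4.8
RS⁻: pKₐ(RSH (a thiol)) ≈ 10.5
ethoxide (CH₃CH₂O⁻): pKₐ(CH₃CH₂OH) ≈ 16
hydride: pKₐ(H₂) ≈ 36

molecular nitrogen > nosylate > dihydrogen phosphate > acetate (AcO⁻) > RS⁻ > ethoxide (CH₃CH₂O⁻) > hydride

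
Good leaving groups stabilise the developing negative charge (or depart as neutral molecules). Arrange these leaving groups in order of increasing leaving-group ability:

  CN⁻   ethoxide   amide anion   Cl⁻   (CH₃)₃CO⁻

amide anion < (CH₃)₃CO⁻ < ethoxide < CN⁻ < Cl⁻

Cl⁻: pKₐ(HCl) ≈ -7
CN⁻: pKₐ(HCN) ≈ 9.2
ethoxide: pKₐ(CH₃CH₂OH) ≈ 16
(CH₃)₃CO⁻: pKₐ(t-BuOH) ≈ 18
amide anion: pKₐ(NH₃) ≈ 38
Listed from poorest to best leaving group as asked.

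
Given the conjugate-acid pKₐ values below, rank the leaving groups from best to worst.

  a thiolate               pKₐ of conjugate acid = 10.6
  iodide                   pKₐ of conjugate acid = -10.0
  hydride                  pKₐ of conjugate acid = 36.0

Lower conjugate-acid pKₐ ⇒ weaker base ⇒ better leaving group.
Sorting by the given values: iodide (-10.0), a thiolate (10.6), hydride (36.0).

iodide > a thiolate > hydride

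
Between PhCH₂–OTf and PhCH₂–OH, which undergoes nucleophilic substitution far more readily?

PhCH₂–OTf

From PhCH₂–OH the departing group would be OH⁻ (pKₐ(H₂O) ≈ 15.7). Strong base; essentially never leaves without prior activation.
From PhCH₂–OTf the leaving group is OTf⁻ (pKₐ(CF₃SO₃H (triflic acid)) ≈ -14). Charge spread over three oxygens and a CF₃ group; the premier leaving group in synthesis.
(In practice PhCH₂–OTf is made from PhCH₂–OH by treatment with Tf₂O / 2,6-lutidine, converting the hydroxyl into a triflate.)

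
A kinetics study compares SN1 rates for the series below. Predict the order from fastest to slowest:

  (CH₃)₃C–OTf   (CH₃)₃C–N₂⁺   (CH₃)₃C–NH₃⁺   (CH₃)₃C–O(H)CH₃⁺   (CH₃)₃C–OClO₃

(CH₃)₃C–N₂⁺ > (CH₃)₃C–OTf > (CH₃)₃C–OClO₃ > (CH₃)₃C–O(H)CH₃⁺ > (CH₃)₃C–NH₃⁺

With the same alkyl group throughout, only the leaving group differentiates the rates.
The more stable X⁻ (or X) is on its own — i.e. the weaker a base it is — the better a leaving group it makes.
(CH₃)₃C–N₂⁺ loses N₂: no meaningful conjugate acid; N₂ departs as an exceptionally stable neutral molecule
(CH₃)₃C–OTf loses OTf⁻: pKₐ(CF₃SO₃H (triflic acid)) ≈ -14
(CH₃)₃C–OClO₃ loses ClO₄⁻: pKₐ(HClO₄) ≈ -10
(CH₃)₃C–O(H)CH₃⁺ loses R'OH: pKₐ(R'OH₂⁺) ≈ -2.4
(CH₃)₃C–NH₃⁺ loses NH₃: pKₐ(NH₄⁺) ≈ 9.2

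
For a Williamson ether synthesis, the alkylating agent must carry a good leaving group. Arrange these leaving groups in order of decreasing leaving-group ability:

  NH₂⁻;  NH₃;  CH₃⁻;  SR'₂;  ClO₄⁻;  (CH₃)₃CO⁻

Rank by basicity of the departing species: weakest base leaves most easily.
ClO₄⁻: pKₐ(HClO₄) ≈ -10
SR'₂: pKₐ(R'₂SH⁺) ≈ -7 — neutral; leaves from a sulfonium salt (R–SR'₂⁺)
NH₃: pKₐ(NH₄⁺) ≈ 9.2 — neutral but moderately basic; leaves from R–NH₃⁺
(CH₃)₃CO⁻: pKₐ(t-BuOH) ≈ 18 — bulky, strongly basic alkoxide
NH₂⁻: pKₐ(NH₃) ≈ 38
CH₃⁻: pKₐ(CH₄) ≈ 48

ClO₄⁻ > SR'₂ > NH₃ > (CH₃)₃CO⁻ > NH₂⁻ > CH₃⁻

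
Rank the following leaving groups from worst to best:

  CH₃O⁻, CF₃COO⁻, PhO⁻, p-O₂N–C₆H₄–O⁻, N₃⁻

CH₃O⁻ < PhO⁻ < p-O₂N–C₆H₄–O⁻ < N₃⁻ < CF₃COO⁻

Leaving-group ability tracks the stability of the departed species; conjugate-acid pKₐ is the usual yardstick (lower pKₐ → better LG).
CF₃COO⁻: pKₐ(CF₃COOH) ≈ 0.2
N₃⁻: pKₐ(HN₃) ≈ 4.7 — linear, resonance-stabilised
p-O₂N–C₆H₄–O⁻: pKₐ(p-nitrophenol) ≈ 7.2 — nitro group delocalises the charge; the classic chromogenic LG
PhO⁻: pKₐ(C₆H₅OH (phenol)) ≈ 10
CH₃O⁻: pKₐ(CH₃OH) ≈ 15.5
The question asks for worst first, so the sequence is read in increasing leaving-group ability.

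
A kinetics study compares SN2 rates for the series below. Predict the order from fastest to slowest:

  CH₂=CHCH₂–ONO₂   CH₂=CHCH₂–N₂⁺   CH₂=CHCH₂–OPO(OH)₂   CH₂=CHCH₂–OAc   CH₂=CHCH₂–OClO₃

With the same alkyl group throughout, only the leaving group differentiates the rates.
A good leaving group is a weak base: the lower the pKₐ of its conjugate acid, the more readily it departs.
CH₂=CHCH₂–N₂⁺ loses N₂: no meaningful conjugate acid; N₂ departs as an exceptionally stable neutral molecule
CH₂=CHCH₂–OClO₃ loses ClO₄⁻: pKₐ(HClO₄) ≈ -10
CH₂=CHCH₂–ONO₂ loses NO₃⁻: pKₐ(HNO₃) ≈ -1.3
CH₂=CHCH₂–OPO(OH)₂ loses H₂PO₄⁻: pKₐ(H₃PO₄) ≈ 2.1
CH₂=CHCH₂–OAc loses AcO⁻: pKₐ(CH₃COOH) ≈ 4.8

CH₂=CHCH₂–N₂⁺ > CH₂=CHCH₂–OClO₃ > CH₂=CHCH₂–ONO₂ > CH₂=CHCH₂–OPO(OH)₂ > CH₂=CHCH₂–OAc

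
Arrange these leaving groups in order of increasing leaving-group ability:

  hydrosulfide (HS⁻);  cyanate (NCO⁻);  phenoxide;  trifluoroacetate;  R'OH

phenoxide < hydrosulfide (HS⁻) < cyanate (NCO⁻) < trifluoroacetate < R'OH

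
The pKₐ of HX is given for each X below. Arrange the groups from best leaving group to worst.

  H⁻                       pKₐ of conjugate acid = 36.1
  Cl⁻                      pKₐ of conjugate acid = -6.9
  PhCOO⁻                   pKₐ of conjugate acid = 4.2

Lower conjugate-acid pKₐ ⇒ weaker base ⇒ better leaving group.
Sorting by the given values: Cl⁻ (-6.9), PhCOO⁻ (4.2), H⁻ (36.1).

Cl⁻ > PhCOO⁻ > H⁻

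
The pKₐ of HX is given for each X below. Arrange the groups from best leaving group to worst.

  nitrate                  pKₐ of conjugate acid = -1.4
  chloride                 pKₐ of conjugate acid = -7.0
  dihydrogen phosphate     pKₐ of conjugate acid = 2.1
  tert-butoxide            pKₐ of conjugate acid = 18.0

chloride > nitrate > dihydrogen phosphate > tert-butoxide

Lower conjugate-acid pKₐ ⇒ weaker base ⇒ better leaving group.
Sorting by the given values: chloride (-7.0), nitrate (-1.4), dihydrogen phosphate (2.1), tert-butoxide (18.0).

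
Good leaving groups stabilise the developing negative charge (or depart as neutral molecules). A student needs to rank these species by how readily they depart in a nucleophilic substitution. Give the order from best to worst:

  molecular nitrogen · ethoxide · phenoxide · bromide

molecular nitrogen: no meaningful conjugate acid; N₂ departs as an exceptionally stable neutral molecule
bromide: pKₐ(HBr) ≈ -9 — weak base; good leaving group
phenoxide: pKₐ(C₆H₅OH (phenol)) ≈ 10 — resonance into the ring helps, but still a poor LG
ethoxide: pKₐ(CH₃CH₂OH) ≈ 16 — strong base; alkoxides do not leave unassisted

molecular nitrogen > bromide > phenoxide > ethoxide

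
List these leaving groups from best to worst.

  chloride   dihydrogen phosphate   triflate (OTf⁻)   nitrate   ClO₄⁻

triflate (OTf⁻) > ClO₄⁻ > chloride > nitrate > dihydrogen phosphate

triflate (OTf⁻): pKₐ(CF₃SO₃H (triflic acid)) ≈ -14 — charge spread over three oxygens and a CF₃ group; the premier leaving group in synthesis
ClO₄⁻: pKₐ(HClO₄) ≈ -10
chloride: pKₐ(HCl) ≈ -7 — moderately weak base
nitrate: pKₐ(HNO₃) ≈ -1.3 — resonance-delocalised over three oxygens
dihydrogen phosphate: pKₐ(H₃PO₄) ≈ 2.1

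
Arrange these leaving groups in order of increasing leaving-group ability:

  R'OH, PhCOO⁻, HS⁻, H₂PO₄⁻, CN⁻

R'OH: pKₐ(R'OH₂⁺) ≈ -2.4
H₂PO₄⁻: pKₐ(H₃PO₄) ≈ 2.1
PhCOO⁻: pKₐ(C₆H₅COOH) ≈ 4.2
HS⁻: pKₐ(H₂S) ≈ 7
CN⁻: pKₐ(HCN) ≈ 9.2
Reversing gives the worst-to-best order requested.

CN⁻ < HS⁻ < PhCOO⁻ < H₂PO₄⁻ < R'OH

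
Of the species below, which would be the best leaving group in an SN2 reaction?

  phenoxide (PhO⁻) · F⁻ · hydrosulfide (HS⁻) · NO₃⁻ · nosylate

nosylate: pKₐ(p-O₂NC₆H₄SO₃H) ≈ -3.5
NO₃⁻: pKₐ(HNO₃) ≈ -1.3
F⁻: pKₐ(HF) ≈ 3.2
hydrosulfide (HS⁻): pKₐ(H₂S) ≈ 7
phenoxide (PhO⁻): pKₐ(C₆H₅OH (phenol)) ≈ 10

nosylate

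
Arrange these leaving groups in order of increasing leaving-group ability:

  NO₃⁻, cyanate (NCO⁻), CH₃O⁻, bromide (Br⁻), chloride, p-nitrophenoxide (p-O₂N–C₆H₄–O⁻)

bromide (Br⁻): pKₐ(HBr) ≈ -9
chloride: pKₐ(HCl) ≈ -7 — moderately weak base
NO₃⁻: pKₐ(HNO₃) ≈ -1.3 — resonance-delocalised over three oxygens
cyanate (NCO⁻): pKₐ(HOCN) ≈ 3.5
p-nitrophenoxide (p-O₂N–C₆H₄–O⁻): pKₐ(p-nitrophenol) ≈ 7.2
CH₃O⁻: pKₐ(CH₃OH) ≈ 15.5 — strong base; alkoxides do not leave unassisted
Reversing gives the worst-to-best order requested.

CH₃O⁻ < p-nitrophenoxide (p-O₂N–C₆H₄–O⁻) < cyanate (NCO⁻) < NO₃⁻ < chloride < bromide (Br⁻)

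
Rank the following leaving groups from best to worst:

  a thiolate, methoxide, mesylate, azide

The more stable X⁻ (or X) is on its own — i.e. the weaker a base it is — the better a leaving group it makes.
mesylate: pKₐ(CH₃SO₃H (MsOH)) ≈ -1.9 — resonance-delocalised alkanesulfonate
azide: pKₐ(HN₃) ≈ 4.7
a thiolate: pKₐ(RSH (a thiol)) ≈ 10.5
methoxide: pKₐ(CH₃OH) ≈ 15.5 — strong base; alkoxides do not leave unassisted

mesylate > azide > a thiolate > methoxide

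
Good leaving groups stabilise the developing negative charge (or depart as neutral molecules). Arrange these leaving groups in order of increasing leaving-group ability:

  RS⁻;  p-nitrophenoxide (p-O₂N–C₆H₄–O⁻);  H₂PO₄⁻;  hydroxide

hydroxide < RS⁻ < p-nitrophenoxide (p-O₂N–C₆H₄–O⁻) < H₂PO₄⁻

H₂PO₄⁻: pKₐ(H₃PO₄) ≈ 2.1
p-nitrophenoxide (p-O₂N–C₆H₄–O⁻): pKₐ(p-nitrophenol) ≈ 7.2
RS⁻: pKₐ(RSH (a thiol)) ≈ 10.5 — moderately basic; rarely leaves without activation
hydroxide: pKₐ(H₂O) ≈ 15.7
Reversing gives the worst-to-best order requested.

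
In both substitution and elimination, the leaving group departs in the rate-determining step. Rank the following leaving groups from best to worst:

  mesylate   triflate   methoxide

triflate > mesylate > methoxide

A good leaving group is a weak base: the lower the pKₐ of its conjugate acid, the more readily it departs.
triflate: pKₐ(CF₃SO₃H (triflic acid)) ≈ -14
mesylate: pKₐ(CH₃SO₃H (MsOH)) ≈ -1.9
methoxide: pKₐ(CH₃OH) ≈ 15.5 — strong base; alkoxides do not leave unassisted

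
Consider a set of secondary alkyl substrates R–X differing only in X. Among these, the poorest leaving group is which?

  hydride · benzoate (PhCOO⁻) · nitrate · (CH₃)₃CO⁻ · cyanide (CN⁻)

hydride

Leaving-group ability tracks the stability of the departed species; conjugate-acid pKₐ is the usual yardstick (lower pKₐ → better LG).
nitrate: pKₐ(HNO₃) ≈ -1.3
benzoate (PhCOO⁻): pKₐ(C₆H₅COOH) ≈ 4.2
cyanide (CN⁻): pKₐ(HCN) ≈ 9.2
(CH₃)₃CO⁻: pKₐ(t-BuOH) ≈ 18
hydride: pKₐ(H₂) ≈ 36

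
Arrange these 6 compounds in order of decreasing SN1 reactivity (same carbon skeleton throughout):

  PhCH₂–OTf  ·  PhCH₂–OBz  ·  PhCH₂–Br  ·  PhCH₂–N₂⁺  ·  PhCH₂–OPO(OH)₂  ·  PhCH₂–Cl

PhCH₂–N₂⁺ > PhCH₂–OTf > PhCH₂–Br > PhCH₂–Cl > PhCH₂–OPO(OH)₂ > PhCH₂–OBz

Identical carbon frameworks mean the comparison reduces to leaving-group quality.
The more stable X⁻ (or X) is on its own — i.e. the weaker a base it is — the better a leaving group it makes.
PhCH₂–N₂⁺ loses N₂: no meaningful conjugate acid; N₂ departs as an exceptionally stable neutral molecule
PhCH₂–OTf loses OTf⁻: pKₐ(CF₃SO₃H (triflic acid)) ≈ -14
PhCH₂–Br loses Br⁻: pKₐ(HBr) ≈ -9
PhCH₂–Cl loses Cl⁻: pKₐ(HCl) ≈ -7
PhCH₂–OPO(OH)₂ loses H₂PO₄⁻: pKₐ(H₃PO₄) ≈ 2.1
PhCH₂–OBz loses PhCOO⁻: pKₐ(C₆H₅COOH) ≈ 4.2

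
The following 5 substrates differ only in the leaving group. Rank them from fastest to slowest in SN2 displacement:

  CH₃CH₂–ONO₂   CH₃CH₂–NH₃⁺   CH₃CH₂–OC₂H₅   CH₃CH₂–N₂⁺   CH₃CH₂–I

CH₃CH₂–N₂⁺ > CH₃CH₂–I > CH₃CH₂–ONO₂ > CH₃CH₂–NH₃⁺ > CH₃CH₂–OC₂H₅

Same R in every case — rank the leaving groups.
The more stable X⁻ (or X) is on its own — i.e. the weaker a base it is — the better a leaving group it makes.
CH₃CH₂–N₂⁺ loses N₂: no meaningful conjugate acid; N₂ departs as an exceptionally stable neutral molecule
CH₃CH₂–I loses I⁻: pKₐ(HI) ≈ -10
CH₃CH₂–ONO₂ loses NO₃⁻: pKₐ(HNO₃) ≈ -1.3
CH₃CH₂–NH₃⁺ loses NH₃: pKₐ(NH₄⁺) ≈ 9.2
CH₃CH₂–OC₂H₅ loses CH₃CH₂O⁻: pKₐ(CH₃CH₂OH) ≈ 16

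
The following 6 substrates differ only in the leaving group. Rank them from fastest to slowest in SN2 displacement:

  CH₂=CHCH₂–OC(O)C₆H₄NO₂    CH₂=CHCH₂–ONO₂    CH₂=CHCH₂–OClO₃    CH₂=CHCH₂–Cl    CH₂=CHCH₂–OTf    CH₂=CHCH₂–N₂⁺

CH₂=CHCH₂–N₂⁺ > CH₂=CHCH₂–OTf > CH₂=CHCH₂–OClO₃ > CH₂=CHCH₂–Cl > CH₂=CHCH₂–ONO₂ > CH₂=CHCH₂–OC(O)C₆H₄NO₂

With the same alkyl group throughout, only the leaving group differentiates the rates.
Leaving-group ability tracks the stability of the departed species; conjugate-acid pKₐ is the usual yardstick (lower pKₐ → better LG).
CH₂=CHCH₂–N₂⁺ loses N₂: no meaningful conjugate acid; N₂ departs as an exceptionally stable neutral molecule
CH₂=CHCH₂–OTf loses OTf⁻: pKₐ(CF₃SO₃H (triflic acid)) ≈ -14
CH₂=CHCH₂–OClO₃ loses ClO₄⁻: pKₐ(HClO₄) ≈ -10
CH₂=CHCH₂–Cl loses Cl⁻: pKₐ(HCl) ≈ -7
CH₂=CHCH₂–ONO₂ loses NO₃⁻: pKₐ(HNO₃) ≈ -1.3
CH₂=CHCH₂–OC(O)C₆H₄NO₂ loses p-O₂N–C₆H₄–COO⁻: pKₐ(p-nitrobenzoic acid) ≈ 3.4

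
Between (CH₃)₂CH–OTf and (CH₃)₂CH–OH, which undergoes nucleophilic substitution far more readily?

(CH₃)₂CH–OTf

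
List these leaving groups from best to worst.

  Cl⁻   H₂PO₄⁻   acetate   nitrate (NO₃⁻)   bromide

bromide > Cl⁻ > nitrate (NO₃⁻) > H₂PO₄⁻ > acetate

A good leaving group is a weak base: the lower the pKₐ of its conjugate acid, the more readily it departs.
bromide: pKₐ(HBr) ≈ -9
Cl⁻: pKₐ(HCl) ≈ -7 — moderately weak base
nitrate (NO₃⁻): pKₐ(HNO₃) ≈ -1.3
H₂PO₄⁻: pKₐ(H₃PO₄) ≈ 2.1 — moderate base; biological leaving group after further activation
acetate: pKₐ(CH₃COOH) ≈ 4.8 — resonance-stabilised but still a weak base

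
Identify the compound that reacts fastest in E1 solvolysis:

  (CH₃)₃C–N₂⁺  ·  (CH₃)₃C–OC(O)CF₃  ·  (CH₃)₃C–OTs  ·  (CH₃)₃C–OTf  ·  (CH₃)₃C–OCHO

(CH₃)₃C–N₂⁺

Identical carbon frameworks mean the comparison reduces to leaving-group quality.
The more stable X⁻ (or X) is on its own — i.e. the weaker a base it is — the better a leaving group it makes.
(CH₃)₃C–N₂⁺ loses N₂: no meaningful conjugate acid; N₂ departs as an exceptionally stable neutral molecule
(CH₃)₃C–OTf loses OTf⁻: pKₐ(CF₃SO₃H (triflic acid)) ≈ -14
(CH₃)₃C–OTs loses OTs⁻: pKₐ(p-CH₃C₆H₄SO₃H (TsOH)) ≈ -2.8
(CH₃)₃C–OC(O)CF₃ loses CF₃COO⁻: pKₐ(CF₃COOH) ≈ 0.2
(CH₃)₃C–OCHO loses HCOO⁻: pKₐ(HCOOH) ≈ 3.8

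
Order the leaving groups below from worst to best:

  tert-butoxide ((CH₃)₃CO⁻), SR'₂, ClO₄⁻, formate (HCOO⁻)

ClO₄⁻: pKₐ(HClO₄) ≈ -10 — extremely weak base; rarely used for safety reasons
SR'₂: pKₐ(R'₂SH⁺) ≈ -7 — neutral; leaves from a sulfonium salt (R–SR'₂⁺)
formate (HCOO⁻): pKₐ(HCOOH) ≈ 3.8 — resonance-stabilised carboxylate
tert-butoxide ((CH₃)₃CO⁻): pKₐ(t-BuOH) ≈ 18
The question asks for worst first, so the sequence is read in increasing leaving-group ability.

tert-butoxide ((CH₃)₃CO⁻) < formate (HCOO⁻) < SR'₂ < ClO₄⁻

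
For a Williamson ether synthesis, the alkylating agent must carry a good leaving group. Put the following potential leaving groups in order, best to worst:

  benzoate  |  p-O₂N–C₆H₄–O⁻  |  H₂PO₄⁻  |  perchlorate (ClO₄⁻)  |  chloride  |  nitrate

perchlorate (ClO₄⁻) > chloride > nitrate > H₂PO₄⁻ > benzoate > p-O₂N–C₆H₄–O⁻

A good leaving group is a weak base: the lower the pKₐ of its conjugate acid, the more readily it departs.
perchlorate (ClO₄⁻): pKₐ(HClO₄) ≈ -10
chloride: pKₐ(HCl) ≈ -7 — moderately weak base
nitrate: pKₐ(HNO₃) ≈ -1.3
H₂PO₄⁻: pKₐ(H₃PO₄) ≈ 2.1 — moderate base; biological leaving group after further activation
benzoate: pKₐ(C₆H₅COOH) ≈ 4.2 — aryl carboxylate
p-O₂N–C₆H₄–O⁻: pKₐ(p-nitrophenol) ≈ 7.2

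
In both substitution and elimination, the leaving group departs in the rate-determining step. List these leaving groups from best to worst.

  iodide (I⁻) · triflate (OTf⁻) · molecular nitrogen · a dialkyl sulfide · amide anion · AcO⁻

molecular nitrogen > triflate (OTf⁻) > iodide (I⁻) > a dialkyl sulfide > AcO⁻ > amide anion

molecular nitrogen: no meaningful conjugate acid; N₂ departs as an exceptionally stable neutral molecule
triflate (OTf⁻): pKₐ(CF₃SO₃H (triflic acid)) ≈ -14
iodide (I⁻): pKₐ(HI) ≈ -10
a dialkyl sulfide: pKₐ(R'₂SH⁺) ≈ -7
AcO⁻: pKₐ(CH₃COOH) ≈ 4.8
amide anion: pKₐ(NH₃) ≈ 38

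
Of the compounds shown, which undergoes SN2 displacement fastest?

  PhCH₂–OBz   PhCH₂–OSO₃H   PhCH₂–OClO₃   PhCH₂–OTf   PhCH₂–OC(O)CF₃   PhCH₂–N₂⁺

The skeletons are identical, so relative rate is governed entirely by leaving-group ability.
Rank by basicity of the departing species: weakest base leaves most easily.
PhCH₂–N₂⁺ loses N₂: no meaningful conjugate acid; N₂ departs as an exceptionally stable neutral molecule
PhCH₂–OTf loses OTf⁻: pKₐ(CF₃SO₃H (triflic acid)) ≈ -14
PhCH₂–OClO₃ loses ClO₄⁻: pKₐ(HClO₄) ≈ -10
PhCH₂–OSO₃H loses HSO₄⁻: pKₐ(H₂SO₄) ≈ -3
PhCH₂–OC(O)CF₃ loses CF₃COO⁻: pKₐ(CF₃COOH) ≈ 0.2
PhCH₂–OBz loses PhCOO⁻: pKₐ(C₆H₅COOH) ≈ 4.2

PhCH₂–N₂⁺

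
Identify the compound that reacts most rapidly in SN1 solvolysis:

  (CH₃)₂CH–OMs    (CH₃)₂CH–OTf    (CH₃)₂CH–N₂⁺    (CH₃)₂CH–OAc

Same R in every case — rank the leaving groups.
The more stable X⁻ (or X) is on its own — i.e. the weaker a base it is — the better a leaving group it makes.
(CH₃)₂CH–N₂⁺ loses N₂: no meaningful conjugate acid; N₂ departs as an exceptionally stable neutral molecule
(CH₃)₂CH–OTf loses OTf⁻: pKₐ(CF₃SO₃H (triflic acid)) ≈ -14
(CH₃)₂CH–OMs loses OMs⁻: pKₐ(CH₃SO₃H (MsOH)) ≈ -1.9
(CH₃)₂CH–OAc loses AcO⁻: pKₐ(CH₃COOH) ≈ 4.8

(CH₃)₂CH–N₂⁺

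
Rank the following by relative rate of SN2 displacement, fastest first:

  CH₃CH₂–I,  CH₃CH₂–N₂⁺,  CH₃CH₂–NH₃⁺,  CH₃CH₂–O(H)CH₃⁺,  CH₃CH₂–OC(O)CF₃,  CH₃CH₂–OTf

CH₃CH₂–N₂⁺ > CH₃CH₂–OTf > CH₃CH₂–I > CH₃CH₂–O(H)CH₃⁺ > CH₃CH₂–OC(O)CF₃ > CH₃CH₂–NH₃⁺

With the same alkyl group throughout, only the leaving group differentiates the rates.
Rank by basicity of the departing species: weakest base leaves most easily.
CH₃CH₂–N₂⁺ loses N₂: no meaningful conjugate acid; N₂ departs as an exceptionally stable neutral molecule
CH₃CH₂–OTf loses OTf⁻: pKₐ(CF₃SO₃H (triflic acid)) ≈ -14
CH₃CH₂–I loses I⁻: pKₐ(HI) ≈ -10
CH₃CH₂–O(H)CH₃⁺ loses R'OH: pKₐ(R'OH₂⁺) ≈ -2.4
CH₃CH₂–OC(O)CF₃ loses CF₃COO⁻: pKₐ(CF₃COOH) ≈ 0.2
CH₃CH₂–NH₃⁺ loses NH₃: pKₐ(NH₄⁺) ≈ 9.2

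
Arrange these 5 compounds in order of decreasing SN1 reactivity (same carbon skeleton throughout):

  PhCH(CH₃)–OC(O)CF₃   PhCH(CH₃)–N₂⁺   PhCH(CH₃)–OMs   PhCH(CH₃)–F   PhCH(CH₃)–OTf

PhCH(CH₃)–N₂⁺ > PhCH(CH₃)–OTf > PhCH(CH₃)–OMs > PhCH(CH₃)–OC(O)CF₃ > PhCH(CH₃)–F

The skeletons are identical, so relative rate is governed entirely by leaving-group ability.
Leaving-group ability tracks the stability of the departed species; conjugate-acid pKₐ is the usual yardstick (lower pKₐ → better LG).
PhCH(CH₃)–N₂⁺ loses N₂: no meaningful conjugate acid; N₂ departs as an exceptionally stable neutral molecule
PhCH(CH₃)–OTf loses OTf⁻: pKₐ(CF₃SO₃H (triflic acid)) ≈ -14
PhCH(CH₃)–OMs loses OMs⁻: pKₐ(CH₃SO₃H (MsOH)) ≈ -1.9
PhCH(CH₃)–OC(O)CF₃ loses CF₃COO⁻: pKₐ(CF₃COOH) ≈ 0.2
PhCH(CH₃)–F loses F⁻: pKₐ(HF) ≈ 3.2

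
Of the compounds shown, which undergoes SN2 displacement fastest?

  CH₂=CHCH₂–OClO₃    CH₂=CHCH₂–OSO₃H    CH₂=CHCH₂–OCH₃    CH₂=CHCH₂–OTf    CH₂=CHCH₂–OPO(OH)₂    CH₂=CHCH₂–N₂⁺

Identical carbon frameworks mean the comparison reduces to leaving-group quality.
The more stable X⁻ (or X) is on its own — i.e. the weaker a base it is — the better a leaving group it makes.
CH₂=CHCH₂–N₂⁺ loses N₂: no meaningful conjugate acid; N₂ departs as an exceptionally stable neutral molecule
CH₂=CHCH₂–OTf loses OTf⁻: pKₐ(CF₃SO₃H (triflic acid)) ≈ -14
CH₂=CHCH₂–OClO₃ loses ClO₄⁻: pKₐ(HClO₄) ≈ -10
CH₂=CHCH₂–OSO₃H loses HSO₄⁻: pKₐ(H₂SO₄) ≈ -3
CH₂=CHCH₂–OPO(OH)₂ loses H₂PO₄⁻: pKₐ(H₃PO₄) ≈ 2.1
CH₂=CHCH₂–OCH₃ loses CH₃O⁻: pKₐ(CH₃OH) ≈ 15.5

CH₂=CHCH₂–N₂⁺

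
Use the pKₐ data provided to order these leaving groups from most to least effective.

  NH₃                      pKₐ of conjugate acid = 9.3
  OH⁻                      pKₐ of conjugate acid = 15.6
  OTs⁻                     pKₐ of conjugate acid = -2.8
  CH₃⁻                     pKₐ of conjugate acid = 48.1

Lower conjugate-acid pKₐ ⇒ weaker base ⇒ better leaving group.
Sorting by the given values: OTs⁻ (-2.8), NH₃ (9.3), OH⁻ (15.6), CH₃⁻ (48.1).

OTs⁻ > NH₃ > OH⁻ > CH₃⁻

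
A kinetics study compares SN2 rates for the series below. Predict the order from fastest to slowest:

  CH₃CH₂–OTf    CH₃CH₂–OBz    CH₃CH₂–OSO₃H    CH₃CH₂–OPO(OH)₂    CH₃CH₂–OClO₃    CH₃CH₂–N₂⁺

CH₃CH₂–N₂⁺ > CH₃CH₂–OTf > CH₃CH₂–OClO₃ > CH₃CH₂–OSO₃H > CH₃CH₂–OPO(OH)₂ > CH₃CH₂–OBz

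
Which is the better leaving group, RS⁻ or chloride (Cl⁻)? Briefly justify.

chloride (Cl⁻)

chloride (Cl⁻) is the better leaving group.
pKₐ(HCl) ≈ -7 versus pKₐ(RSH (a thiol)) ≈ 10.5: chloride (Cl⁻) is the much weaker base.
Moderately weak base.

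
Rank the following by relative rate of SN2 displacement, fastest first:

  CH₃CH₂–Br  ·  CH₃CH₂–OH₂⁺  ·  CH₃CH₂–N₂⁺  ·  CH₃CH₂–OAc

Identical carbon frameworks mean the comparison reduces to leaving-group quality.
A good leaving group is a weak base: the lower the pKₐ of its conjugate acid, the more readily it departs.
CH₃CH₂–N₂⁺ loses N₂: no meaningful conjugate acid; N₂ departs as an exceptionally stable neutral molecule
CH₃CH₂–Br loses Br⁻: pKₐ(HBr) ≈ -9
CH₃CH₂–OH₂⁺ loses H₂O: pKₐ(H₃O⁺) ≈ -1.7
CH₃CH₂–OAc loses AcO⁻: pKₐ(CH₃COOH) ≈ 4.8

CH₃CH₂–N₂⁺ > CH₃CH₂–Br > CH₃CH₂–OH₂⁺ > CH₃CH₂–OAc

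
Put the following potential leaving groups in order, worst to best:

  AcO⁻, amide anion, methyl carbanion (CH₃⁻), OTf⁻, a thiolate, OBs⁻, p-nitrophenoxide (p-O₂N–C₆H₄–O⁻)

methyl carbanion (CH₃⁻) < amide anion < a thiolate < p-nitrophenoxide (p-O₂N–C₆H₄–O⁻) < AcO⁻ < OBs⁻ < OTf⁻

OTf⁻: pKₐ(CF₃SO₃H (triflic acid)) ≈ -14
OBs⁻: pKₐ(p-BrC₆H₄SO₃H) ≈ -2.8
AcO⁻: pKₐ(CH₃COOH) ≈ 4.8
p-nitrophenoxide (p-O₂N–C₆H₄–O⁻): pKₐ(p-nitrophenol) ≈ 7.2
a thiolate: pKₐ(RSH (a thiol)) ≈ 10.5
amide anion: pKₐ(NH₃) ≈ 38
methyl carbanion (CH₃⁻): pKₐ(CH₄) ≈ 48
Reversing gives the worst-to-best order requested.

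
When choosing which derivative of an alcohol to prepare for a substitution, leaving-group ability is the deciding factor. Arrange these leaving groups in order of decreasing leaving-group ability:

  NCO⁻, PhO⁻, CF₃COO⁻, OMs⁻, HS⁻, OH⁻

Leaving-group ability tracks the stability of the departed species; conjugate-acid pKₐ is the usual yardstick (lower pKₐ → better LG).
OMs⁻: pKₐ(CH₃SO₃H (MsOH)) ≈ -1.9
CF₃COO⁻: pKₐ(CF₃COOH) ≈ 0.2
NCO⁻: pKₐ(HOCN) ≈ 3.5
HS⁻: pKₐ(H₂S) ≈ 7
PhO⁻: pKₐ(C₆H₅OH (phenol)) ≈ 10
OH⁻: pKₐ(H₂O) ≈ 15.7

OMs⁻ > CF₃COO⁻ > NCO⁻ > HS⁻ > PhO⁻ > OH⁻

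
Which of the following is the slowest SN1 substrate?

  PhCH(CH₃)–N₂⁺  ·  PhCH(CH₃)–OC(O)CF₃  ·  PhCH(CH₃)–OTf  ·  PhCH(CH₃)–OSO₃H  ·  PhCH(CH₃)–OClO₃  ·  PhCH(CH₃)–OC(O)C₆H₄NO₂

Identical carbon frameworks mean the comparison reduces to leaving-group quality.
A good leaving group is a weak base: the lower the pKₐ of its conjugate acid, the more readily it departs.
PhCH(CH₃)–N₂⁺ loses N₂: no meaningful conjugate acid; N₂ departs as an exceptionally stable neutral molecule
PhCH(CH₃)–OTf loses OTf⁻: pKₐ(CF₃SO₃H (triflic acid)) ≈ -14
PhCH(CH₃)–OClO₃ loses ClO₄⁻: pKₐ(HClO₄) ≈ -10
PhCH(CH₃)–OSO₃H loses HSO₄⁻: pKₐ(H₂SO₄) ≈ -3
PhCH(CH₃)–OC(O)CF₃ loses CF₃COO⁻: pKₐ(CF₃COOH) ≈ 0.2
PhCH(CH₃)–OC(O)C₆H₄NO₂ loses p-O₂N–C₆H₄–COO⁻: pKₐ(p-nitrobenzoic acid) ≈ 3.4

PhCH(CH₃)–OC(O)C₆H₄NO₂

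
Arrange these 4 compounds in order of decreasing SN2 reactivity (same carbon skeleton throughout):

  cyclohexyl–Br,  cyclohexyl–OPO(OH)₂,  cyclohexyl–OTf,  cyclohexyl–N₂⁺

cyclohexyl–N₂⁺ > cyclohexyl–OTf > cyclohexyl–Br > cyclohexyl–OPO(OH)₂

Same R in every case — rank the leaving groups.
The more stable X⁻ (or X) is on its own — i.e. the weaker a base it is — the better a leaving group it makes.
cyclohexyl–N₂⁺ loses N₂: no meaningful conjugate acid; N₂ departs as an exceptionally stable neutral molecule
cyclohexyl–OTf loses OTf⁻: pKₐ(CF₃SO₃H (triflic acid)) ≈ -14
cyclohexyl–Br loses Br⁻: pKₐ(HBr) ≈ -9
cyclohexyl–OPO(OH)₂ loses H₂PO₄⁻: pKₐ(H₃PO₄) ≈ 2.1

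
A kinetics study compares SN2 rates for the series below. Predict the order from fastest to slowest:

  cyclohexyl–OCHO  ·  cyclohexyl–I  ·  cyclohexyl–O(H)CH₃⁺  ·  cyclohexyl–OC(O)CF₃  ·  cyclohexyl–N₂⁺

cyclohexyl–N₂⁺ > cyclohexyl–I > cyclohexyl–O(H)CH₃⁺ > cyclohexyl–OC(O)CF₃ > cyclohexyl–OCHO

The skeletons are identical, so relative rate is governed entirely by leaving-group ability.
Leaving-group ability tracks the stability of the departed species; conjugate-acid pKₐ is the usual yardstick (lower pKₐ → better LG).
cyclohexyl–N₂⁺ loses N₂: no meaningful conjugate acid; N₂ departs as an exceptionally stable neutral molecule
cyclohexyl–I loses I⁻: pKₐ(HI) ≈ -10
cyclohexyl–O(H)CH₃⁺ loses R'OH: pKₐ(R'OH₂⁺) ≈ -2.4
cyclohexyl–OC(O)CF₃ loses CF₃COO⁻: pKₐ(CF₃COOH) ≈ 0.2
cyclohexyl–OCHO loses HCOO⁻: pKₐ(HCOOH) ≈ 3.8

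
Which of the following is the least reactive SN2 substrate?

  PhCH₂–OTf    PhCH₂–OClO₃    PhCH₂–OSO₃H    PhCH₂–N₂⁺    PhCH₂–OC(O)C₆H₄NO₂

PhCH₂–OC(O)C₆H₄NO₂

Same R in every case — rank the leaving groups.
Rank by basicity of the departing species: weakest base leaves most easily.
PhCH₂–N₂⁺ loses N₂: no meaningful conjugate acid; N₂ departs as an exceptionally stable neutral molecule
PhCH₂–OTf loses OTf⁻: pKₐ(CF₃SO₃H (triflic acid)) ≈ -14
PhCH₂–OClO₃ loses ClO₄⁻: pKₐ(HClO₄) ≈ -10
PhCH₂–OSO₃H loses HSO₄⁻: pKₐ(H₂SO₄) ≈ -3
PhCH₂–OC(O)C₆H₄NO₂ loses p-O₂N–C₆H₄–COO⁻: pKₐ(p-nitrobenzoic acid) ≈ 3.4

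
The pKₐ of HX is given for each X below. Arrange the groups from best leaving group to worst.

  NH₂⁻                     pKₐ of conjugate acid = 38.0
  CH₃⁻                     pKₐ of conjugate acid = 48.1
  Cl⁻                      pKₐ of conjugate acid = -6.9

Cl⁻ > NH₂⁻ > CH₃⁻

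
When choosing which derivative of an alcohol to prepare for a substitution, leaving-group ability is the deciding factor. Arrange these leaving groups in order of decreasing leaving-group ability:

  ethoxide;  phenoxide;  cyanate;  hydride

The more stable X⁻ (or X) is on its own — i.e. the weaker a base it is — the better a leaving group it makes.
cyanate: pKₐ(HOCN) ≈ 3.5 — resonance between N and O
phenoxide: pKₐ(C₆H₅OH (phenol)) ≈ 10 — resonance into the ring helps, but still a poor LG
ethoxide: pKₐ(CH₃CH₂OH) ≈ 16 — strong base; alkoxides do not leave unassisted
hydride: pKₐ(H₂) ≈ 36

cyanate > phenoxide > ethoxide > hydride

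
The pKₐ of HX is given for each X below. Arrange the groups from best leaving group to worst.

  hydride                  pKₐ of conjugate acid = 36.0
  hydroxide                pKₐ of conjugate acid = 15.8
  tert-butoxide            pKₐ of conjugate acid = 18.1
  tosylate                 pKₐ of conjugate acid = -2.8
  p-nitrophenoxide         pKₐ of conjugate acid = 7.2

tosylate > p-nitrophenoxide > hydroxide > tert-butoxide > hydride

Lower conjugate-acid pKₐ ⇒ weaker base ⇒ better leaving group.
Sorting by the given values: tosylate (-2.8), p-nitrophenoxide (7.2), hydroxide (15.8), tert-butoxide (18.1), hydride (36.0).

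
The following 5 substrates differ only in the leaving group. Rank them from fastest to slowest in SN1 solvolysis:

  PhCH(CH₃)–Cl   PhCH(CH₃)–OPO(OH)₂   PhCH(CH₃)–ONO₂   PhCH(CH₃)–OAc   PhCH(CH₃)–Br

PhCH(CH₃)–Br > PhCH(CH₃)–Cl > PhCH(CH₃)–ONO₂ > PhCH(CH₃)–OPO(OH)₂ > PhCH(CH₃)–OAc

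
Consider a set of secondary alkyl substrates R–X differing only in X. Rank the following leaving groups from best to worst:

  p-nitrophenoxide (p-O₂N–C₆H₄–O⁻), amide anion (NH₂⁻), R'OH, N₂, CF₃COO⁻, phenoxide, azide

N₂ > R'OH > CF₃COO⁻ > azide > p-nitrophenoxide (p-O₂N–C₆H₄–O⁻) > phenoxide > amide anion (NH₂⁻)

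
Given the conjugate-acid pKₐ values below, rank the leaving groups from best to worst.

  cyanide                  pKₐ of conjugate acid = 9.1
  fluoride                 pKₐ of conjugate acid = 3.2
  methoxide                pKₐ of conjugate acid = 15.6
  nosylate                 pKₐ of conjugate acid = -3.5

nosylate > fluoride > cyanide > methoxide

Lower conjugate-acid pKₐ ⇒ weaker base ⇒ better leaving group.
Sorting by the given values: nosylate (-3.5), fluoride (3.2), cyanide (9.1), methoxide (15.6).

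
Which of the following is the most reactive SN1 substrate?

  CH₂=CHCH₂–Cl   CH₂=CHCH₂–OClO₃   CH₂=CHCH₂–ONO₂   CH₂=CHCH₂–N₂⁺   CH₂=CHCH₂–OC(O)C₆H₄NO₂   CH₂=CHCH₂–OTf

CH₂=CHCH₂–N₂⁺

Identical carbon frameworks mean the comparison reduces to leaving-group quality.
The more stable X⁻ (or X) is on its own — i.e. the weaker a base it is — the better a leaving group it makes.
CH₂=CHCH₂–N₂⁺ loses N₂: no meaningful conjugate acid; N₂ departs as an exceptionally stable neutral molecule
CH₂=CHCH₂–OTf loses OTf⁻: pKₐ(CF₃SO₃H (triflic acid)) ≈ -14
CH₂=CHCH₂–OClO₃ loses ClO₄⁻: pKₐ(HClO₄) ≈ -10
CH₂=CHCH₂–Cl loses Cl⁻: pKₐ(HCl) ≈ -7
CH₂=CHCH₂–ONO₂ loses NO₃⁻: pKₐ(HNO₃) ≈ -1.3
CH₂=CHCH₂–OC(O)C₆H₄NO₂ loses p-O₂N–C₆H₄–COO⁻: pKₐ(p-nitrobenzoic acid) ≈ 3.4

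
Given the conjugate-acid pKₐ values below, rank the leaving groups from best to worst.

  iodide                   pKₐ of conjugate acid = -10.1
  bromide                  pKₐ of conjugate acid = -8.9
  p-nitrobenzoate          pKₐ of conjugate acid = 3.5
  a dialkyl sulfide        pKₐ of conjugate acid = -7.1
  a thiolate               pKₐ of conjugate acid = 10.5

Lower conjugate-acid pKₐ ⇒ weaker base ⇒ better leaving group.
Sorting by the given values: iodide (-10.1), bromide (-8.9), a dialkyl sulfide (-7.1), p-nitrobenzoate (3.5), a thiolate (10.5).

iodide > bromide > a dialkyl sulfide > p-nitrobenzoate > a thiolate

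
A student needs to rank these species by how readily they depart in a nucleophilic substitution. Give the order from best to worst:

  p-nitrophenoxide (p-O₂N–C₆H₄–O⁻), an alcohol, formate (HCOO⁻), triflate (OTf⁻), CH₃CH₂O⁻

triflate (OTf⁻) > an alcohol > formate (HCOO⁻) > p-nitrophenoxide (p-O₂N–C₆H₄–O⁻) > CH₃CH₂O⁻

A good leaving group is a weak base: the lower the pKₐ of its conjugate acid, the more readily it departs.
triflate (OTf⁻): pKₐ(CF₃SO₃H (triflic acid)) ≈ -14
an alcohol: pKₐ(R'OH₂⁺) ≈ -2.4
formate (HCOO⁻): pKₐ(HCOOH) ≈ 3.8
p-nitrophenoxide (p-O₂N–C₆H₄–O⁻): pKₐ(p-nitrophenol) ≈ 7.2
CH₃CH₂O⁻: pKₐ(CH₃CH₂OH) ≈ 16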